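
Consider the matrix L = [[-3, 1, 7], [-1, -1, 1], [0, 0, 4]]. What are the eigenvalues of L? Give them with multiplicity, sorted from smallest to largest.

-2, -2, 4

Characteristic polynomial: p(s) = s^3 - 12s - 16 = (s - 4)(s + 2)^2.
Roots (with multiplicity): -2, -2, 4.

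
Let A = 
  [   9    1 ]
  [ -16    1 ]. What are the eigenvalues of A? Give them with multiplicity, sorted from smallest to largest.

Characteristic polynomial: p(r) = r^2 - 10r + 25 = (r - 5)^2.
Roots (with multiplicity): 5, 5.

5, 5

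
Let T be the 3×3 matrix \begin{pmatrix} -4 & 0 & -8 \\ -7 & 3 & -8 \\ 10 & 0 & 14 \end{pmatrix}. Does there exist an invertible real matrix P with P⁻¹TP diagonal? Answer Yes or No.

Characteristic polynomial: p(λ) = λ^3 - 13λ^2 + 54λ - 72 = (λ - 6)(λ - 4)(λ - 3).
All 3 eigenvalues are distinct, so T is diagonalizable.

Yes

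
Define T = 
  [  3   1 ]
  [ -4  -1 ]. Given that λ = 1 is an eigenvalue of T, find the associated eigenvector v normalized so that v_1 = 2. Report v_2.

-4

T − 1I = [[2, 1], [-4, -2]].
Solving (T − 1I)v = 0 gives the eigenspace spanned by (2, -4).
With v_1 = 2, v = (2, -4), so v_2 = -4.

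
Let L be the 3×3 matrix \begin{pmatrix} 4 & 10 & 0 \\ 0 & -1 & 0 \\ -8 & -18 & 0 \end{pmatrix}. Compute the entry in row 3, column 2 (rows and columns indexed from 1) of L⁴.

-1022

Characteristic polynomial: r^3 - 3r^2 - 4r = r(r - 4)(r + 1), so the eigenvalues are -1, 0, 4.
r=4: eigenvector (1, 0, -2).
r=-1: eigenvector (2, -1, -2).
r=0: eigenvector (0, 0, 1).
P = [[1, 2, 0], [0, -1, 0], [-2, -2, 1]], D = diag(4, -1, 0), P⁻¹ = [[1, 2, 0], [0, -1, 0], [2, 2, 1]].
L⁴ = P·diag(256, 1, 0)·P⁻¹ = [[256, 510, 0], [0, 1, 0], [-512, -1022, 0]].
The requested entry is -1022.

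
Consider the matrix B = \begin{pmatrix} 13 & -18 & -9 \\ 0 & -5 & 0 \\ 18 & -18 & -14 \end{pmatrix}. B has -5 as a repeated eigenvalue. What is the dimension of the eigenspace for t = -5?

2

B + 5I = [[18, -18, -9], [0, 0, 0], [18, -18, -9]].
This matrix has rank 1, so its null space has dimension 3 − 1 = 2.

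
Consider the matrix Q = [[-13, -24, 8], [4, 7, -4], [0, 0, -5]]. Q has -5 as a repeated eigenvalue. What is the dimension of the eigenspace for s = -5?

Q + 5I = [[-8, -24, 8], [4, 12, -4], [0, 0, 0]].
This matrix has rank 1, so its null space has dimension 3 − 1 = 2.

2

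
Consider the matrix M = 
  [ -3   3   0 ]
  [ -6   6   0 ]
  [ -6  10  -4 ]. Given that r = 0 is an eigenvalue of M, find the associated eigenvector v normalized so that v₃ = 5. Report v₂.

M = [[-3, 3, 0], [-6, 6, 0], [-6, 10, -4]].
Solving (M)v = 0 gives the eigenspace spanned by (5, 5, 5).
With v₃ = 5, v = (5, 5, 5), so v₂ = 5.

5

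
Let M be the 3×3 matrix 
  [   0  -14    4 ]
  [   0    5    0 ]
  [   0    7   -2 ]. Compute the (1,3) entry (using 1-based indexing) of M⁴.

-32

Characteristic polynomial: λ^3 - 3λ^2 - 10λ = λ(λ - 5)(λ + 2), so the eigenvalues are -2, 0, 5.
λ=0: eigenvector (1, 0, 0).
λ=5: eigenvector (-2, 1, 1).
λ=-2: eigenvector (-2, 0, 1).
P = [[1, -2, -2], [0, 1, 0], [0, 1, 1]], D = diag(0, 5, -2), P⁻¹ = [[1, 0, 2], [0, 1, 0], [0, -1, 1]].
M⁴ = P·diag(0, 625, 16)·P⁻¹ = [[0, -1218, -32], [0, 625, 0], [0, 609, 16]].
The requested entry is -32.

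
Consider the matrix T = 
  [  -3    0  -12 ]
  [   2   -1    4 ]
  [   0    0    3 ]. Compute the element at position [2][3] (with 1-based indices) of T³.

Characteristic polynomial: r^3 + r^2 - 9r - 9 = (r - 3)(r + 1)(r + 3), so the eigenvalues are -3, -1, 3.
r=-1: eigenvector (0, 1, 0).
r=-3: eigenvector (-1, 1, 0).
r=3: eigenvector (-2, 0, 1).
P = [[0, -1, -2], [1, 1, 0], [0, 0, 1]], D = diag(-1, -3, 3), P⁻¹ = [[1, 1, 2], [-1, 0, -2], [0, 0, 1]].
T³ = P·diag(-1, -27, 27)·P⁻¹ = [[-27, 0, -108], [26, -1, 52], [0, 0, 27]].
The requested entry is 52.

52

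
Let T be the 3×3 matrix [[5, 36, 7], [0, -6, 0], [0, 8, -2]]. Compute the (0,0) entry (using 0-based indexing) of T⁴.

625

Characteristic polynomial: s^3 + 3s^2 - 28s - 60 = (s - 5)(s + 2)(s + 6), so the eigenvalues are -6, -2, 5.
s=5: eigenvector (1, 0, 0).
s=-6: eigenvector (-2, 1, -2).
s=-2: eigenvector (-1, 0, 1).
P = [[1, -2, -1], [0, 1, 0], [0, -2, 1]], D = diag(5, -6, -2), P⁻¹ = [[1, 4, 1], [0, 1, 0], [0, 2, 1]].
T⁴ = P·diag(625, 1296, 16)·P⁻¹ = [[625, -124, 609], [0, 1296, 0], [0, -2560, 16]].
The requested entry is 625.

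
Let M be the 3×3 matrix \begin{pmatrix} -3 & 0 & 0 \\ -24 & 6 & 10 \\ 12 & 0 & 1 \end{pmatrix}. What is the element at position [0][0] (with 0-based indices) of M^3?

-27

Characteristic polynomial: t^3 - 4t^2 - 15t + 18 = (t - 6)(t - 1)(t + 3), so the eigenvalues are -3, 1, 6.
t=-3: eigenvector (1, 6, -3).
t=6: eigenvector (0, 1, 0).
t=1: eigenvector (0, -2, 1).
P = [[1, 0, 0], [6, 1, -2], [-3, 0, 1]], D = diag(-3, 6, 1), P⁻¹ = [[1, 0, 0], [0, 1, 2], [3, 0, 1]].
M³ = P·diag(-27, 216, 1)·P⁻¹ = [[-27, 0, 0], [-168, 216, 430], [84, 0, 1]].
The requested entry is -27.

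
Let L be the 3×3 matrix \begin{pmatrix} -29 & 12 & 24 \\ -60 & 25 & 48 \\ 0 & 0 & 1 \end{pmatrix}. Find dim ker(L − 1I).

L − 1I = [[-30, 12, 24], [-60, 24, 48], [0, 0, 0]].
This matrix has rank 1, so its null space has dimension 3 − 1 = 2.

2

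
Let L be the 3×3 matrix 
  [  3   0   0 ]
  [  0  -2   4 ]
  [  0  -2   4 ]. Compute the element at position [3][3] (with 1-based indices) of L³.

16

Characteristic polynomial: λ^3 - 5λ^2 + 6λ = λ(λ - 3)(λ - 2), so the eigenvalues are 0, 2, 3.
λ=3: eigenvector (1, 0, 0).
λ=0: eigenvector (0, 2, 1).
λ=2: eigenvector (0, -1, -1).
P = [[1, 0, 0], [0, 2, -1], [0, 1, -1]], D = diag(3, 0, 2), P⁻¹ = [[1, 0, 0], [0, 1, -1], [0, 1, -2]].
L³ = P·diag(27, 0, 8)·P⁻¹ = [[27, 0, 0], [0, -8, 16], [0, -8, 16]].
The requested entry is 16.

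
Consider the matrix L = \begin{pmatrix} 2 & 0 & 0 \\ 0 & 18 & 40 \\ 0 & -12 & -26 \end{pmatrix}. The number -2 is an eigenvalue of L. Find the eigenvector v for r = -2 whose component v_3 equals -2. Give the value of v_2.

4

L + 2I = [[4, 0, 0], [0, 20, 40], [0, -12, -24]].
Solving (L + 2I)v = 0 gives the eigenspace spanned by (0, 4, -2).
With v_3 = -2, v = (0, 4, -2), so v_2 = 4.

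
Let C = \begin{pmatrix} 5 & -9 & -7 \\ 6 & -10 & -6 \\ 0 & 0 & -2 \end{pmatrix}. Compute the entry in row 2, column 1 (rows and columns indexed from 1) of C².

Characteristic polynomial: λ^3 + 7λ^2 + 14λ + 8 = (λ + 1)(λ + 2)(λ + 4), so the eigenvalues are -4, -2, -1.
λ=-1: eigenvector (3, 2, 0).
λ=-4: eigenvector (1, 1, 0).
λ=-2: eigenvector (1, 0, 1).
P = [[3, 1, 1], [2, 1, 0], [0, 0, 1]], D = diag(-1, -4, -2), P⁻¹ = [[1, -1, -1], [-2, 3, 2], [0, 0, 1]].
C² = P·diag(1, 16, 4)·P⁻¹ = [[-29, 45, 33], [-30, 46, 30], [0, 0, 4]].
The requested entry is -30.

-30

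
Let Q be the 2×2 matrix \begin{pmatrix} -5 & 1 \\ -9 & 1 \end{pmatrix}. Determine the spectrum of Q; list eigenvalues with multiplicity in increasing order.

Characteristic polynomial: p(λ) = λ^2 + 4λ + 4 = (λ + 2)^2.
Roots (with multiplicity): -2, -2.

-2, -2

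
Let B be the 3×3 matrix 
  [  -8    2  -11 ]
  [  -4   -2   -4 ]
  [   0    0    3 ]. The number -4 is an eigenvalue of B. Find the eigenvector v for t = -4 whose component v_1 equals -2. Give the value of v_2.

B + 4I = [[-4, 2, -11], [-4, 2, -4], [0, 0, 7]].
Solving (B + 4I)v = 0 gives the eigenspace spanned by (-2, -4, 0).
With v_1 = -2, v = (-2, -4, 0), so v_2 = -4.

-4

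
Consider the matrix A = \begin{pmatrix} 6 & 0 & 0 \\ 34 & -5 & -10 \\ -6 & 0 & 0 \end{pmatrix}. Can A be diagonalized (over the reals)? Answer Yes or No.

Yes

Characteristic polynomial: p(λ) = λ^3 - λ^2 - 30λ = λ(λ - 6)(λ + 5).
All 3 eigenvalues are distinct, so A is diagonalizable.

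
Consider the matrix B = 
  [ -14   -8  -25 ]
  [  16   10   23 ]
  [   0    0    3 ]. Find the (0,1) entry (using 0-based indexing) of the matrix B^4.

1280

Characteristic polynomial: μ^3 + μ^2 - 24μ + 36 = (μ - 3)(μ - 2)(μ + 6), so the eigenvalues are -6, 2, 3.
μ=3: eigenvector (-1, -1, 1).
μ=-6: eigenvector (-1, 1, 0).
μ=2: eigenvector (-1, 2, 0).
P = [[-1, -1, -1], [-1, 1, 2], [1, 0, 0]], D = diag(3, -6, 2), P⁻¹ = [[0, 0, 1], [-2, -1, -3], [1, 1, 2]].
B⁴ = P·diag(81, 1296, 16)·P⁻¹ = [[2576, 1280, 3775], [-2560, -1264, -3905], [0, 0, 81]].
The requested entry is 1280.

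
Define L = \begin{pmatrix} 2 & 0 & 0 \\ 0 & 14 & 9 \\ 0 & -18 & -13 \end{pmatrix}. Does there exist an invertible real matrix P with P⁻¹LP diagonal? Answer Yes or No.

Yes

Characteristic polynomial: p(λ) = λ^3 - 3λ^2 - 18λ + 40 = (λ - 5)(λ - 2)(λ + 4).
All 3 eigenvalues are distinct, so L is diagonalizable.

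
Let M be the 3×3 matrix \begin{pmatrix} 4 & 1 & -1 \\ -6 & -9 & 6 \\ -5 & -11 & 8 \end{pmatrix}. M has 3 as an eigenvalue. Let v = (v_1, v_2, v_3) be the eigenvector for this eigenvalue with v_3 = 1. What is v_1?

M − 3I = [[1, 1, -1], [-6, -12, 6], [-5, -11, 5]].
Solving (M − 3I)v = 0 gives the eigenspace spanned by (1, 0, 1).
With v_3 = 1, v = (1, 0, 1), so v_1 = 1.

1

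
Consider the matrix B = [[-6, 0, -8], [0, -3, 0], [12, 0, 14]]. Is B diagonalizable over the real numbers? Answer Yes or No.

Yes

Characteristic polynomial: p(μ) = μ^3 - 5μ^2 - 12μ + 36 = (μ - 6)(μ - 2)(μ + 3).
All 3 eigenvalues are distinct, so B is diagonalizable.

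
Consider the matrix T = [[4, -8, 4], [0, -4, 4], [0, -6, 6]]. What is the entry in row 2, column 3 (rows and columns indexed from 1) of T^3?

Characteristic polynomial: λ^3 - 6λ^2 + 8λ = λ(λ - 4)(λ - 2), so the eigenvalues are 0, 2, 4.
λ=4: eigenvector (1, 0, 0).
λ=2: eigenvector (2, 2, 3).
λ=0: eigenvector (1, 1, 1).
P = [[1, 2, 1], [0, 2, 1], [0, 3, 1]], D = diag(4, 2, 0), P⁻¹ = [[1, -1, 0], [0, -1, 1], [0, 3, -2]].
T³ = P·diag(64, 8, 0)·P⁻¹ = [[64, -80, 16], [0, -16, 16], [0, -24, 24]].
The requested entry is 16.

16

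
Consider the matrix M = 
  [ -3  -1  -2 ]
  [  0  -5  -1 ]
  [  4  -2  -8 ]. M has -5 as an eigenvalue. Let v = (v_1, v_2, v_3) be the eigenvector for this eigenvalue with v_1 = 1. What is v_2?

2

M + 5I = [[2, -1, -2], [0, 0, -1], [4, -2, -3]].
Solving (M + 5I)v = 0 gives the eigenspace spanned by (1, 2, 0).
With v_1 = 1, v = (1, 2, 0), so v_2 = 2.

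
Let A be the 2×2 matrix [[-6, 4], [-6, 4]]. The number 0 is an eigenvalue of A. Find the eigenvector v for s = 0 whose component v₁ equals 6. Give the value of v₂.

9

A = [[-6, 4], [-6, 4]].
Solving (A)v = 0 gives the eigenspace spanned by (6, 9).
With v₁ = 6, v = (6, 9), so v₂ = 9.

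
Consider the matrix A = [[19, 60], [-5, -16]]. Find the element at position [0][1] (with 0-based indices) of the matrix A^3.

Characteristic polynomial: s^2 - 3s - 4 = (s - 4)(s + 1), so the eigenvalues are -1, 4.
s=4: eigenvector (4, -1).
s=-1: eigenvector (-3, 1).
P = [[4, -3], [-1, 1]], D = diag(4, -1), P⁻¹ = [[1, 3], [1, 4]].
A³ = P·diag(64, -1)·P⁻¹ = [[259, 780], [-65, -196]].
The requested entry is 780.

780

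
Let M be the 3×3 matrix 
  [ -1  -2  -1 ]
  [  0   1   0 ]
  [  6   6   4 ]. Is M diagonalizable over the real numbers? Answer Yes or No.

Yes

Characteristic polynomial: p(r) = r^3 - 4r^2 + 5r - 2 = (r - 2)(r - 1)^2.
r = 1 has algebraic multiplicity 2; rank(M − 1I) = 1, so geometric multiplicity = 2.
Every eigenvalue has geometric = algebraic multiplicity, so M is diagonalizable.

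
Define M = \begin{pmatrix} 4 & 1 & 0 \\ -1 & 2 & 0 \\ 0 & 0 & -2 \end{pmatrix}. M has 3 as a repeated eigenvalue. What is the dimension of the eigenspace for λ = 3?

1

M − 3I = [[1, 1, 0], [-1, -1, 0], [0, 0, -5]].
This matrix has rank 2, so its null space has dimension 3 − 2 = 1.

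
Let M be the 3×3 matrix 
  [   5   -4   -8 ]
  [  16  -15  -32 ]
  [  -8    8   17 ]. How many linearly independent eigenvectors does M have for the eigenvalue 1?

2

M − 1I = [[4, -4, -8], [16, -16, -32], [-8, 8, 16]].
This matrix has rank 1, so its null space has dimension 3 − 1 = 2.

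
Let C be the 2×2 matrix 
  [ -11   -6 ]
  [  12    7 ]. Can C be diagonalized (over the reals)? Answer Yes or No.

Characteristic polynomial: p(r) = r^2 + 4r - 5 = (r - 1)(r + 5).
All 2 eigenvalues are distinct, so C is diagonalizable.

Yes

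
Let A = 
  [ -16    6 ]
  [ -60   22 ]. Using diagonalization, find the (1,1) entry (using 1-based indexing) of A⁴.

-2144

Characteristic polynomial: t^2 - 6t + 8 = (t - 4)(t - 2), so the eigenvalues are 2, 4.
t=2: eigenvector (1, 3).
t=4: eigenvector (3, 10).
P = [[1, 3], [3, 10]], D = diag(2, 4), P⁻¹ = [[10, -3], [-3, 1]].
A⁴ = P·diag(16, 256)·P⁻¹ = [[-2144, 720], [-7200, 2416]].
The requested entry is -2144.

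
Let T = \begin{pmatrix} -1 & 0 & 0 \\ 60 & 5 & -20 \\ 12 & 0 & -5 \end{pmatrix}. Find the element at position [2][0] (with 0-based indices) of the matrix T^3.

Characteristic polynomial: λ^3 + λ^2 - 25λ - 25 = (λ - 5)(λ + 1)(λ + 5), so the eigenvalues are -5, -1, 5.
λ=-1: eigenvector (1, 0, 3).
λ=-5: eigenvector (0, 2, 1).
λ=5: eigenvector (0, 1, 0).
P = [[1, 0, 0], [0, 2, 1], [3, 1, 0]], D = diag(-1, -5, 5), P⁻¹ = [[1, 0, 0], [-3, 0, 1], [6, 1, -2]].
T³ = P·diag(-1, -125, 125)·P⁻¹ = [[-1, 0, 0], [1500, 125, -500], [372, 0, -125]].
The requested entry is 372.

372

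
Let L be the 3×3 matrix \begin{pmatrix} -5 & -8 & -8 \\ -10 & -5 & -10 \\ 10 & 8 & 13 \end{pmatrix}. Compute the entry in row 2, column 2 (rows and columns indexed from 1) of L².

25

Characteristic polynomial: r^3 - 3r^2 - 25r + 75 = (r - 5)(r - 3)(r + 5), so the eigenvalues are -5, 3, 5.
r=-5: eigenvector (1, 1, -1).
r=5: eigenvector (0, -1, 1).
r=3: eigenvector (-1, 0, 1).
P = [[1, 0, -1], [1, -1, 0], [-1, 1, 1]], D = diag(-5, 5, 3), P⁻¹ = [[1, 1, 1], [1, 0, 1], [0, 1, 1]].
L² = P·diag(25, 25, 9)·P⁻¹ = [[25, 16, 16], [0, 25, 0], [0, -16, 9]].
The requested entry is 25.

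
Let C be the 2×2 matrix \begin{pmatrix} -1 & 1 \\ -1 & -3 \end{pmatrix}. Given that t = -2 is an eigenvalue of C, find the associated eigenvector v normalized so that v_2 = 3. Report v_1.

-3

C + 2I = [[1, 1], [-1, -1]].
Solving (C + 2I)v = 0 gives the eigenspace spanned by (-3, 3).
With v_2 = 3, v = (-3, 3), so v_1 = -3.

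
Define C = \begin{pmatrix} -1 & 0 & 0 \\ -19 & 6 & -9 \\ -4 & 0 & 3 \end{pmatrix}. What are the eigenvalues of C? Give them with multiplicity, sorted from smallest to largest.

-1, 3, 6

Characteristic polynomial: p(μ) = μ^3 - 8μ^2 + 9μ + 18 = (μ - 6)(μ - 3)(μ + 1).
Roots (with multiplicity): -1, 3, 6.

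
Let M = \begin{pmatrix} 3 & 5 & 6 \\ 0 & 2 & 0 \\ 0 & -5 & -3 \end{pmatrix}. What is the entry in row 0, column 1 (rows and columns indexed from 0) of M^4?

-65

Characteristic polynomial: r^3 - 2r^2 - 9r + 18 = (r - 3)(r - 2)(r + 3), so the eigenvalues are -3, 2, 3.
r=3: eigenvector (1, 0, 0).
r=-3: eigenvector (-1, 0, 1).
r=2: eigenvector (1, 1, -1).
P = [[1, -1, 1], [0, 0, 1], [0, 1, -1]], D = diag(3, -3, 2), P⁻¹ = [[1, 0, 1], [0, 1, 1], [0, 1, 0]].
M⁴ = P·diag(81, 81, 16)·P⁻¹ = [[81, -65, 0], [0, 16, 0], [0, 65, 81]].
The requested entry is -65.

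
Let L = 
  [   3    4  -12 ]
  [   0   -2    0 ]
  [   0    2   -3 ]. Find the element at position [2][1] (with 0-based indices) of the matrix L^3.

Characteristic polynomial: s^3 + 2s^2 - 9s - 18 = (s - 3)(s + 2)(s + 3), so the eigenvalues are -3, -2, 3.
s=-3: eigenvector (2, 0, 1).
s=-2: eigenvector (4, 1, 2).
s=3: eigenvector (1, 0, 0).
P = [[2, 4, 1], [0, 1, 0], [1, 2, 0]], D = diag(-3, -2, 3), P⁻¹ = [[0, -2, 1], [0, 1, 0], [1, 0, -2]].
L³ = P·diag(-27, -8, 27)·P⁻¹ = [[27, 76, -108], [0, -8, 0], [0, 38, -27]].
The requested entry is 38.

38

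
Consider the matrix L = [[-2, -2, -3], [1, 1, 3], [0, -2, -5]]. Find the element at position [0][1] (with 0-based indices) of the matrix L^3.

Characteristic polynomial: λ^3 + 6λ^2 + 11λ + 6 = (λ + 1)(λ + 2)(λ + 3), so the eigenvalues are -3, -2, -1.
λ=-2: eigenvector (3, -3, 2).
λ=-1: eigenvector (-1, 2, -1).
λ=-3: eigenvector (1, -1, 1).
P = [[3, -1, 1], [-3, 2, -1], [2, -1, 1]], D = diag(-2, -1, -3), P⁻¹ = [[1, 0, -1], [1, 1, 0], [-1, 1, 3]].
L³ = P·diag(-8, -1, -27)·P⁻¹ = [[4, -26, -57], [-5, 25, 57], [12, -26, -65]].
The requested entry is -26.

-26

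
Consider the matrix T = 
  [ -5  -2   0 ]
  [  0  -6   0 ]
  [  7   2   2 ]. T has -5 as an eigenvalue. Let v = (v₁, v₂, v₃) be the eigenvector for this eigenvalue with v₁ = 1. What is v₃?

T + 5I = [[0, -2, 0], [0, -1, 0], [7, 2, 7]].
Solving (T + 5I)v = 0 gives the eigenspace spanned by (1, 0, -1).
With v₁ = 1, v = (1, 0, -1), so v₃ = -1.

-1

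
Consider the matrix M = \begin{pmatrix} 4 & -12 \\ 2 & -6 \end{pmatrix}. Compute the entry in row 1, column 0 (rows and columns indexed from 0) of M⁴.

-16

Characteristic polynomial: λ^2 + 2λ = λ(λ + 2), so the eigenvalues are -2, 0.
λ=-2: eigenvector (-2, -1).
λ=0: eigenvector (3, 1).
P = [[-2, 3], [-1, 1]], D = diag(-2, 0), P⁻¹ = [[1, -3], [1, -2]].
M⁴ = P·diag(16, 0)·P⁻¹ = [[-32, 96], [-16, 48]].
The requested entry is -16.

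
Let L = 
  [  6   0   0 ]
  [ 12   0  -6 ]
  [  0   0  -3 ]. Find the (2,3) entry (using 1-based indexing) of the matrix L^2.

Characteristic polynomial: s^3 - 3s^2 - 18s = s(s - 6)(s + 3), so the eigenvalues are -3, 0, 6.
s=6: eigenvector (1, 2, 0).
s=0: eigenvector (0, 1, 0).
s=-3: eigenvector (0, 2, 1).
P = [[1, 0, 0], [2, 1, 2], [0, 0, 1]], D = diag(6, 0, -3), P⁻¹ = [[1, 0, 0], [-2, 1, -2], [0, 0, 1]].
L² = P·diag(36, 0, 9)·P⁻¹ = [[36, 0, 0], [72, 0, 18], [0, 0, 9]].
The requested entry is 18.

18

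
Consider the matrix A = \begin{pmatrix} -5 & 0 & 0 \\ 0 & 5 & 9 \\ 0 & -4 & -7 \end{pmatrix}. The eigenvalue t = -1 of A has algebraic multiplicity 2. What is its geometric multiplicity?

1

A + 1I = [[-4, 0, 0], [0, 6, 9], [0, -4, -6]].
This matrix has rank 2, so its null space has dimension 3 − 2 = 1.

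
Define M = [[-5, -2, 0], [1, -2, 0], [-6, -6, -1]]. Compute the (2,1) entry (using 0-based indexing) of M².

Characteristic polynomial: t^3 + 8t^2 + 19t + 12 = (t + 1)(t + 3)(t + 4), so the eigenvalues are -4, -3, -1.
t=-4: eigenvector (2, -1, 2).
t=-3: eigenvector (-1, 1, 0).
t=-1: eigenvector (0, 0, 1).
P = [[2, -1, 0], [-1, 1, 0], [2, 0, 1]], D = diag(-4, -3, -1), P⁻¹ = [[1, 1, 0], [1, 2, 0], [-2, -2, 1]].
M² = P·diag(16, 9, 1)·P⁻¹ = [[23, 14, 0], [-7, 2, 0], [30, 30, 1]].
The requested entry is 30.

30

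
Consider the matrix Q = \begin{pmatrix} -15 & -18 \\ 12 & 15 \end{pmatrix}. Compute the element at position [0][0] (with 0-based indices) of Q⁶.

729

Characteristic polynomial: μ^2 - 9 = (μ - 3)(μ + 3), so the eigenvalues are -3, 3.
μ=-3: eigenvector (-3, 2).
μ=3: eigenvector (1, -1).
P = [[-3, 1], [2, -1]], D = diag(-3, 3), P⁻¹ = [[-1, -1], [-2, -3]].
Q⁶ = P·diag(729, 729)·P⁻¹ = [[729, 0], [0, 729]].
The requested entry is 729.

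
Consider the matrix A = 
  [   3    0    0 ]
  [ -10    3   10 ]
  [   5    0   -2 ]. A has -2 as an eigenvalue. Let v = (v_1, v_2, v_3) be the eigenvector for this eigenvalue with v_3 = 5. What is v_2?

-10

A + 2I = [[5, 0, 0], [-10, 5, 10], [5, 0, 0]].
Solving (A + 2I)v = 0 gives the eigenspace spanned by (0, -10, 5).
With v_3 = 5, v = (0, -10, 5), so v_2 = -10.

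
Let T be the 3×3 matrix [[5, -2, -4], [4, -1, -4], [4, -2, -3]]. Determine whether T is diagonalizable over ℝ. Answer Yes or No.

Characteristic polynomial: p(λ) = λ^3 - λ^2 - λ + 1 = (λ - 1)^2(λ + 1).
λ = 1 has algebraic multiplicity 2; rank(T − 1I) = 1, so geometric multiplicity = 2.
Every eigenvalue has geometric = algebraic multiplicity, so T is diagonalizable.

Yes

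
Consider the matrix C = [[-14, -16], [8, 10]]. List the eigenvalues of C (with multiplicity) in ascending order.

Characteristic polynomial: p(t) = t^2 + 4t - 12 = (t - 2)(t + 6).
Roots (with multiplicity): -6, 2.

-6, 2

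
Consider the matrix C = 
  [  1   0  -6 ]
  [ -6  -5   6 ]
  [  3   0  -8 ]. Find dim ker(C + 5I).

C + 5I = [[6, 0, -6], [-6, 0, 6], [3, 0, -3]].
This matrix has rank 1, so its null space has dimension 3 − 1 = 2.

2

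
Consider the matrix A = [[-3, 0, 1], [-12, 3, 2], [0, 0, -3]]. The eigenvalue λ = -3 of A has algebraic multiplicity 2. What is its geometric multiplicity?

1

A + 3I = [[0, 0, 1], [-12, 6, 2], [0, 0, 0]].
This matrix has rank 2, so its null space has dimension 3 − 2 = 1.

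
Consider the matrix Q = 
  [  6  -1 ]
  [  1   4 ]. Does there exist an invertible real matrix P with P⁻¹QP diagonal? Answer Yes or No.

No

Characteristic polynomial: p(t) = t^2 - 10t + 25 = (t - 5)^2.
t = 5 has algebraic multiplicity 2; rank(Q − 5I) = 1, so geometric multiplicity = 1.
Geometric multiplicity < algebraic multiplicity, so Q is not diagonalizable.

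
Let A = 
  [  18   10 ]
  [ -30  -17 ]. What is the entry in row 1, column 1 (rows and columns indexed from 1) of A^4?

Characteristic polynomial: λ^2 - λ - 6 = (λ - 3)(λ + 2), so the eigenvalues are -2, 3.
λ=3: eigenvector (2, -3).
λ=-2: eigenvector (1, -2).
P = [[2, 1], [-3, -2]], D = diag(3, -2), P⁻¹ = [[2, 1], [-3, -2]].
A⁴ = P·diag(81, 16)·P⁻¹ = [[276, 130], [-390, -179]].
The requested entry is 276.

276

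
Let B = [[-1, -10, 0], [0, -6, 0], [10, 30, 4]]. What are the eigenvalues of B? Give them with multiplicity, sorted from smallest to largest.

-6, -1, 4

Characteristic polynomial: p(s) = s^3 + 3s^2 - 22s - 24 = (s - 4)(s + 1)(s + 6).
Roots (with multiplicity): -6, -1, 4.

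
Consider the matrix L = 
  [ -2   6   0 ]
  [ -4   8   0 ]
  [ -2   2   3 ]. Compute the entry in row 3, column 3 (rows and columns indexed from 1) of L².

Characteristic polynomial: s^3 - 9s^2 + 26s - 24 = (s - 4)(s - 3)(s - 2), so the eigenvalues are 2, 3, 4.
s=3: eigenvector (0, 0, 1).
s=4: eigenvector (1, 1, 0).
s=2: eigenvector (3, 2, 2).
P = [[0, 1, 3], [0, 1, 2], [1, 0, 2]], D = diag(3, 4, 2), P⁻¹ = [[-2, 2, 1], [-2, 3, 0], [1, -1, 0]].
L² = P·diag(9, 16, 4)·P⁻¹ = [[-20, 36, 0], [-24, 40, 0], [-10, 10, 9]].
The requested entry is 9.

9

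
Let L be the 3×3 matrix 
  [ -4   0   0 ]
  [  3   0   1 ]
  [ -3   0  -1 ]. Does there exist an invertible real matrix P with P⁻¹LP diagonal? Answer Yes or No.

Characteristic polynomial: p(μ) = μ^3 + 5μ^2 + 4μ = μ(μ + 1)(μ + 4).
All 3 eigenvalues are distinct, so L is diagonalizable.

Yes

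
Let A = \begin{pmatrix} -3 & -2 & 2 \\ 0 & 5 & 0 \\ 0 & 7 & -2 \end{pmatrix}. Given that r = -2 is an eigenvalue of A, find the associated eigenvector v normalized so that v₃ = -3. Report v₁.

-6

A + 2I = [[-1, -2, 2], [0, 7, 0], [0, 7, 0]].
Solving (A + 2I)v = 0 gives the eigenspace spanned by (-6, 0, -3).
With v₃ = -3, v = (-6, 0, -3), so v₁ = -6.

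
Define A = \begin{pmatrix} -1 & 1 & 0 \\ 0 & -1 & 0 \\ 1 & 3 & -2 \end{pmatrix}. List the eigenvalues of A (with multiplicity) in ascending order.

Characteristic polynomial: p(t) = t^3 + 4t^2 + 5t + 2 = (t + 1)^2(t + 2).
Roots (with multiplicity): -2, -1, -1.

-2, -1, -1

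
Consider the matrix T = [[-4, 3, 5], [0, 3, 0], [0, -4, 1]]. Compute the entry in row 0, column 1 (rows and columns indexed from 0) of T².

Characteristic polynomial: s^3 - 13s + 12 = (s - 3)(s - 1)(s + 4), so the eigenvalues are -4, 1, 3.
s=3: eigenvector (-1, 1, -2).
s=-4: eigenvector (1, 0, 0).
s=1: eigenvector (1, 0, 1).
P = [[-1, 1, 1], [1, 0, 0], [-2, 0, 1]], D = diag(3, -4, 1), P⁻¹ = [[0, 1, 0], [1, -1, -1], [0, 2, 1]].
T² = P·diag(9, 16, 1)·P⁻¹ = [[16, -23, -15], [0, 9, 0], [0, -16, 1]].
The requested entry is -23.

-23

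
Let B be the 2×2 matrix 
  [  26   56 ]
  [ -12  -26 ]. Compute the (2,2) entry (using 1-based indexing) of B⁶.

Characteristic polynomial: s^2 - 4 = (s - 2)(s + 2), so the eigenvalues are -2, 2.
s=-2: eigenvector (-2, 1).
s=2: eigenvector (7, -3).
P = [[-2, 7], [1, -3]], D = diag(-2, 2), P⁻¹ = [[3, 7], [1, 2]].
B⁶ = P·diag(64, 64)·P⁻¹ = [[64, 0], [0, 64]].
The requested entry is 64.

64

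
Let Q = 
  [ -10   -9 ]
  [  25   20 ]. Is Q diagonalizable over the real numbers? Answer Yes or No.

No

Characteristic polynomial: p(μ) = μ^2 - 10μ + 25 = (μ - 5)^2.
μ = 5 has algebraic multiplicity 2; rank(Q − 5I) = 1, so geometric multiplicity = 1.
Geometric multiplicity < algebraic multiplicity, so Q is not diagonalizable.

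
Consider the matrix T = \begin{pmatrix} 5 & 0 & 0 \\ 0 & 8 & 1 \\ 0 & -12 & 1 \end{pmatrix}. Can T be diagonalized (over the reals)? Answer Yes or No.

Characteristic polynomial: p(μ) = μ^3 - 14μ^2 + 65μ - 100 = (μ - 5)^2(μ - 4).
μ = 5 has algebraic multiplicity 2; rank(T − 5I) = 1, so geometric multiplicity = 2.
Every eigenvalue has geometric = algebraic multiplicity, so T is diagonalizable.

Yes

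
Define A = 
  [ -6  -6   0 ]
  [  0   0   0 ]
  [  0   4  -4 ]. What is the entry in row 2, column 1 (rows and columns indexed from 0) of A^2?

Characteristic polynomial: λ^3 + 10λ^2 + 24λ = λ(λ + 4)(λ + 6), so the eigenvalues are -6, -4, 0.
λ=0: eigenvector (-1, 1, 1).
λ=-6: eigenvector (1, 0, 0).
λ=-4: eigenvector (0, 0, 1).
P = [[-1, 1, 0], [1, 0, 0], [1, 0, 1]], D = diag(0, -6, -4), P⁻¹ = [[0, 1, 0], [1, 1, 0], [0, -1, 1]].
A² = P·diag(0, 36, 16)·P⁻¹ = [[36, 36, 0], [0, 0, 0], [0, -16, 16]].
The requested entry is -16.

-16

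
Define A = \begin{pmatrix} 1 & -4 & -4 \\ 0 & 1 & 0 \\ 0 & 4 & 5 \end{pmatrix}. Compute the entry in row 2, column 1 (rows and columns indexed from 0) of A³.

Characteristic polynomial: λ^3 - 7λ^2 + 11λ - 5 = (λ - 5)(λ - 1)^2, so the eigenvalues are 1, 1, 5.
λ=1: eigenvector (1, 0, 0).
λ=1: eigenvector (1, 1, -1).
λ=5: eigenvector (-1, 0, 1).
P = [[1, 1, -1], [0, 1, 0], [0, -1, 1]], D = diag(1, 1, 5), P⁻¹ = [[1, 0, 1], [0, 1, 0], [0, 1, 1]].
A³ = P·diag(1, 1, 125)·P⁻¹ = [[1, -124, -124], [0, 1, 0], [0, 124, 125]].
The requested entry is 124.

124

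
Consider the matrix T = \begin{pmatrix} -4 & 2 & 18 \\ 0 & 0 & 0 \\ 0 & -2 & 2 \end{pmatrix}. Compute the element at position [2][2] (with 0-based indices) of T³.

8

Characteristic polynomial: s^3 + 2s^2 - 8s = s(s - 2)(s + 4), so the eigenvalues are -4, 0, 2.
s=-4: eigenvector (1, 0, 0).
s=0: eigenvector (5, 1, 1).
s=2: eigenvector (3, 0, 1).
P = [[1, 5, 3], [0, 1, 0], [0, 1, 1]], D = diag(-4, 0, 2), P⁻¹ = [[1, -2, -3], [0, 1, 0], [0, -1, 1]].
T³ = P·diag(-64, 0, 8)·P⁻¹ = [[-64, 104, 216], [0, 0, 0], [0, -8, 8]].
The requested entry is 8.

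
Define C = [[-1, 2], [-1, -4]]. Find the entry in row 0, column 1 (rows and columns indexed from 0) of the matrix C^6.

Characteristic polynomial: s^2 + 5s + 6 = (s + 2)(s + 3), so the eigenvalues are -3, -2.
s=-2: eigenvector (2, -1).
s=-3: eigenvector (-1, 1).
P = [[2, -1], [-1, 1]], D = diag(-2, -3), P⁻¹ = [[1, 1], [1, 2]].
C⁶ = P·diag(64, 729)·P⁻¹ = [[-601, -1330], [665, 1394]].
The requested entry is -1330.

-1330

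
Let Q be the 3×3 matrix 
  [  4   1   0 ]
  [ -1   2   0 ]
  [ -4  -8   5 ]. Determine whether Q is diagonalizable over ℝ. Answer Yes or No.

No

Characteristic polynomial: p(λ) = λ^3 - 11λ^2 + 39λ - 45 = (λ - 5)(λ - 3)^2.
λ = 3 has algebraic multiplicity 2; rank(Q − 3I) = 2, so geometric multiplicity = 1.
Geometric multiplicity < algebraic multiplicity, so Q is not diagonalizable.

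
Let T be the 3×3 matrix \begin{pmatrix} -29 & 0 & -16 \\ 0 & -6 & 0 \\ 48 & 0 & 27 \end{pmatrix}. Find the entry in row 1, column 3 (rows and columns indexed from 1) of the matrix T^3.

-304

Characteristic polynomial: λ^3 + 8λ^2 - 3λ - 90 = (λ - 3)(λ + 5)(λ + 6), so the eigenvalues are -6, -5, 3.
λ=3: eigenvector (1, 0, -2).
λ=-6: eigenvector (0, 1, 0).
λ=-5: eigenvector (2, 0, -3).
P = [[1, 0, 2], [0, 1, 0], [-2, 0, -3]], D = diag(3, -6, -5), P⁻¹ = [[-3, 0, -2], [0, 1, 0], [2, 0, 1]].
T³ = P·diag(27, -216, -125)·P⁻¹ = [[-581, 0, -304], [0, -216, 0], [912, 0, 483]].
The requested entry is -304.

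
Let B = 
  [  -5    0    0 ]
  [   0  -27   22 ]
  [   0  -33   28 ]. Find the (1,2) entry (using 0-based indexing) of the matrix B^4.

1342

Characteristic polynomial: s^3 + 4s^2 - 35s - 150 = (s - 6)(s + 5)^2, so the eigenvalues are -5, -5, 6.
s=-5: eigenvector (1, 0, 0).
s=6: eigenvector (0, -2, -3).
s=-5: eigenvector (0, -1, -1).
P = [[1, 0, 0], [0, -2, -1], [0, -3, -1]], D = diag(-5, 6, -5), P⁻¹ = [[1, 0, 0], [0, 1, -1], [0, -3, 2]].
B⁴ = P·diag(625, 1296, 625)·P⁻¹ = [[625, 0, 0], [0, -717, 1342], [0, -2013, 2638]].
The requested entry is 1342.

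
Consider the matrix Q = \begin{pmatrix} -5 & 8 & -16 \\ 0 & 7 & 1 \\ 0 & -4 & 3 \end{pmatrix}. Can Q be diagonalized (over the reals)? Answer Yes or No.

No

Characteristic polynomial: p(λ) = λ^3 - 5λ^2 - 25λ + 125 = (λ - 5)^2(λ + 5).
λ = 5 has algebraic multiplicity 2; rank(Q − 5I) = 2, so geometric multiplicity = 1.
Geometric multiplicity < algebraic multiplicity, so Q is not diagonalizable.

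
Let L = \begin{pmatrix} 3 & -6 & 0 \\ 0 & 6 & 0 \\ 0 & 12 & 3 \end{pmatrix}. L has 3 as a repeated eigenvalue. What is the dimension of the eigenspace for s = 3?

L − 3I = [[0, -6, 0], [0, 3, 0], [0, 12, 0]].
This matrix has rank 1, so its null space has dimension 3 − 1 = 2.

2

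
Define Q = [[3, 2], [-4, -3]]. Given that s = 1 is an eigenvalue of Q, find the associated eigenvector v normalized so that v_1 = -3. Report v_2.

3

Q − 1I = [[2, 2], [-4, -4]].
Solving (Q − 1I)v = 0 gives the eigenspace spanned by (-3, 3).
With v_1 = -3, v = (-3, 3), so v_2 = 3.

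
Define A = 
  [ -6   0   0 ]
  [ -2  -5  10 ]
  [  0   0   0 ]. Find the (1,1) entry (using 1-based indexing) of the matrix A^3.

Characteristic polynomial: t^3 + 11t^2 + 30t = t(t + 5)(t + 6), so the eigenvalues are -6, -5, 0.
t=0: eigenvector (0, 2, 1).
t=-5: eigenvector (0, 1, 0).
t=-6: eigenvector (1, 2, 0).
P = [[0, 0, 1], [2, 1, 2], [1, 0, 0]], D = diag(0, -5, -6), P⁻¹ = [[0, 0, 1], [-2, 1, -2], [1, 0, 0]].
A³ = P·diag(0, -125, -216)·P⁻¹ = [[-216, 0, 0], [-182, -125, 250], [0, 0, 0]].
The requested entry is -216.

-216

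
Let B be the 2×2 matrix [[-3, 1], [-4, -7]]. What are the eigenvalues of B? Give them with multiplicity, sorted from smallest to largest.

-5, -5

Characteristic polynomial: p(s) = s^2 + 10s + 25 = (s + 5)^2.
Roots (with multiplicity): -5, -5.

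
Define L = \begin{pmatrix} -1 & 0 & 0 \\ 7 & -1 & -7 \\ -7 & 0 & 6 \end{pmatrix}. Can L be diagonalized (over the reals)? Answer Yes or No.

Yes

Characteristic polynomial: p(μ) = μ^3 - 4μ^2 - 11μ - 6 = (μ - 6)(μ + 1)^2.
μ = -1 has algebraic multiplicity 2; rank(L + 1I) = 1, so geometric multiplicity = 2.
Every eigenvalue has geometric = algebraic multiplicity, so L is diagonalizable.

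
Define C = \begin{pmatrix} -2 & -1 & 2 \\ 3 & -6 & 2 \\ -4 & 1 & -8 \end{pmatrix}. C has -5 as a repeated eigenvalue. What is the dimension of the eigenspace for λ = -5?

1

C + 5I = [[3, -1, 2], [3, -1, 2], [-4, 1, -3]].
This matrix has rank 2, so its null space has dimension 3 − 2 = 1.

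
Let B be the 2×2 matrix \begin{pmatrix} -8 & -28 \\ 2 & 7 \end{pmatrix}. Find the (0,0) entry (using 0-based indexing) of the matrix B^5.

Characteristic polynomial: λ^2 + λ = λ(λ + 1), so the eigenvalues are -1, 0.
λ=0: eigenvector (-7, 2).
λ=-1: eigenvector (-4, 1).
P = [[-7, -4], [2, 1]], D = diag(0, -1), P⁻¹ = [[1, 4], [-2, -7]].
B⁵ = P·diag(0, -1)·P⁻¹ = [[-8, -28], [2, 7]].
The requested entry is -8.

-8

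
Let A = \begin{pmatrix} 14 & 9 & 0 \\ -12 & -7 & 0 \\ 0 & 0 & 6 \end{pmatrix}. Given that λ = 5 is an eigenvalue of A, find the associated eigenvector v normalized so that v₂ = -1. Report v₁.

1

A − 5I = [[9, 9, 0], [-12, -12, 0], [0, 0, 1]].
Solving (A − 5I)v = 0 gives the eigenspace spanned by (1, -1, 0).
With v₂ = -1, v = (1, -1, 0), so v₁ = 1.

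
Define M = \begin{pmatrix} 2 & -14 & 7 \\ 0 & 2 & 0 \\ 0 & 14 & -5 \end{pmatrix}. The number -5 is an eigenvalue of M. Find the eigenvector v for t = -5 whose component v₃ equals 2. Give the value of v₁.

M + 5I = [[7, -14, 7], [0, 7, 0], [0, 14, 0]].
Solving (M + 5I)v = 0 gives the eigenspace spanned by (-2, 0, 2).
With v₃ = 2, v = (-2, 0, 2), so v₁ = -2.

-2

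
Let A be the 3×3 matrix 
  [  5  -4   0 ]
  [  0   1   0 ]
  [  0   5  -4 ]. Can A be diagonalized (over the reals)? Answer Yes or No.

Characteristic polynomial: p(s) = s^3 - 2s^2 - 19s + 20 = (s - 5)(s - 1)(s + 4).
All 3 eigenvalues are distinct, so A is diagonalizable.

Yes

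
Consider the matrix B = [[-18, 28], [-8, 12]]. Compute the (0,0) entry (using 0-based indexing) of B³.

-456

Characteristic polynomial: t^2 + 6t + 8 = (t + 2)(t + 4), so the eigenvalues are -4, -2.
t=-2: eigenvector (7, 4).
t=-4: eigenvector (-2, -1).
P = [[7, -2], [4, -1]], D = diag(-2, -4), P⁻¹ = [[-1, 2], [-4, 7]].
B³ = P·diag(-8, -64)·P⁻¹ = [[-456, 784], [-224, 384]].
The requested entry is -456.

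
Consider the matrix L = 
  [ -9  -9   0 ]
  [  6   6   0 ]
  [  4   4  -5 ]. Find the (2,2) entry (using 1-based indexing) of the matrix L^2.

Characteristic polynomial: s^3 + 8s^2 + 15s = s(s + 3)(s + 5), so the eigenvalues are -5, -3, 0.
s=-3: eigenvector (3, -2, 2).
s=0: eigenvector (-1, 1, 0).
s=-5: eigenvector (0, 0, 1).
P = [[3, -1, 0], [-2, 1, 0], [2, 0, 1]], D = diag(-3, 0, -5), P⁻¹ = [[1, 1, 0], [2, 3, 0], [-2, -2, 1]].
L² = P·diag(9, 0, 25)·P⁻¹ = [[27, 27, 0], [-18, -18, 0], [-32, -32, 25]].
The requested entry is -18.

-18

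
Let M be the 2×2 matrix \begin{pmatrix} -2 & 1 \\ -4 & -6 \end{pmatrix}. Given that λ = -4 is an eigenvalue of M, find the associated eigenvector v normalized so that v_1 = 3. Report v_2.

-6

M + 4I = [[2, 1], [-4, -2]].
Solving (M + 4I)v = 0 gives the eigenspace spanned by (3, -6).
With v_1 = 3, v = (3, -6), so v_2 = -6.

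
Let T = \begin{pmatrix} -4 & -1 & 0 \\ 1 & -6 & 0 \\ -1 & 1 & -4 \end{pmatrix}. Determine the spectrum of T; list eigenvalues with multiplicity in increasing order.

-5, -5, -4

Characteristic polynomial: p(s) = s^3 + 14s^2 + 65s + 100 = (s + 4)(s + 5)^2.
Roots (with multiplicity): -5, -5, -4.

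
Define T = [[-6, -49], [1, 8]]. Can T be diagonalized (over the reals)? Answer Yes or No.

Characteristic polynomial: p(r) = r^2 - 2r + 1 = (r - 1)^2.
r = 1 has algebraic multiplicity 2; rank(T − 1I) = 1, so geometric multiplicity = 1.
Geometric multiplicity < algebraic multiplicity, so T is not diagonalizable.

No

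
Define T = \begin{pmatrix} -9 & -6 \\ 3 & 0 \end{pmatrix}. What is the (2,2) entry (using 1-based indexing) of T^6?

-45198

Characteristic polynomial: μ^2 + 9μ + 18 = (μ + 3)(μ + 6), so the eigenvalues are -6, -3.
μ=-3: eigenvector (-1, 1).
μ=-6: eigenvector (-2, 1).
P = [[-1, -2], [1, 1]], D = diag(-3, -6), P⁻¹ = [[1, 2], [-1, -1]].
T⁶ = P·diag(729, 46656)·P⁻¹ = [[92583, 91854], [-45927, -45198]].
The requested entry is -45198.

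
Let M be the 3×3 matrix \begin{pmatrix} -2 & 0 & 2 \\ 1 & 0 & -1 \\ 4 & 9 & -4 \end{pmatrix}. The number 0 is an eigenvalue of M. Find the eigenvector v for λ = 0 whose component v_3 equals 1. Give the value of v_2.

0

M = [[-2, 0, 2], [1, 0, -1], [4, 9, -4]].
Solving (M)v = 0 gives the eigenspace spanned by (1, 0, 1).
With v_3 = 1, v = (1, 0, 1), so v_2 = 0.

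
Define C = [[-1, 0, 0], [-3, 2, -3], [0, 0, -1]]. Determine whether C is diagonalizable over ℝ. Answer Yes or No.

Yes

Characteristic polynomial: p(t) = t^3 - 3t - 2 = (t - 2)(t + 1)^2.
t = -1 has algebraic multiplicity 2; rank(C + 1I) = 1, so geometric multiplicity = 2.
Every eigenvalue has geometric = algebraic multiplicity, so C is diagonalizable.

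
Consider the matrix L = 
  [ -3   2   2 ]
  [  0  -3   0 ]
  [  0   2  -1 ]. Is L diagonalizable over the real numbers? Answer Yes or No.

Yes

Characteristic polynomial: p(μ) = μ^3 + 7μ^2 + 15μ + 9 = (μ + 1)(μ + 3)^2.
μ = -3 has algebraic multiplicity 2; rank(L + 3I) = 1, so geometric multiplicity = 2.
Every eigenvalue has geometric = algebraic multiplicity, so L is diagonalizable.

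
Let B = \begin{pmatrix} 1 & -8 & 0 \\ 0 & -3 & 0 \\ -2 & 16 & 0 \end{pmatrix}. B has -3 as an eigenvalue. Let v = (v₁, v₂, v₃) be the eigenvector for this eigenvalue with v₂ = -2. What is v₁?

B + 3I = [[4, -8, 0], [0, 0, 0], [-2, 16, 3]].
Solving (B + 3I)v = 0 gives the eigenspace spanned by (-4, -2, 8).
With v₂ = -2, v = (-4, -2, 8), so v₁ = -4.

-4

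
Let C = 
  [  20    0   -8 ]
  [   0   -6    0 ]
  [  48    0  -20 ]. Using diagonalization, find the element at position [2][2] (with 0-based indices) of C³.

-320

Characteristic polynomial: λ^3 + 6λ^2 - 16λ - 96 = (λ - 4)(λ + 4)(λ + 6), so the eigenvalues are -6, -4, 4.
λ=4: eigenvector (1, 0, 2).
λ=-6: eigenvector (0, 1, 0).
λ=-4: eigenvector (1, 0, 3).
P = [[1, 0, 1], [0, 1, 0], [2, 0, 3]], D = diag(4, -6, -4), P⁻¹ = [[3, 0, -1], [0, 1, 0], [-2, 0, 1]].
C³ = P·diag(64, -216, -64)·P⁻¹ = [[320, 0, -128], [0, -216, 0], [768, 0, -320]].
The requested entry is -320.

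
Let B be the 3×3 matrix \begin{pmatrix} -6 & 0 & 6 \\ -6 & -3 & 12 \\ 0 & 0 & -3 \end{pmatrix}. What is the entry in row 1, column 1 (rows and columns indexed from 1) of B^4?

1296

Characteristic polynomial: r^3 + 12r^2 + 45r + 54 = (r + 3)^2(r + 6), so the eigenvalues are -6, -3, -3.
r=-6: eigenvector (1, 2, 0).
r=-3: eigenvector (2, 5, 1).
r=-3: eigenvector (0, 1, 0).
P = [[1, 2, 0], [2, 5, 1], [0, 1, 0]], D = diag(-6, -3, -3), P⁻¹ = [[1, 0, -2], [0, 0, 1], [-2, 1, -1]].
B⁴ = P·diag(1296, 81, 81)·P⁻¹ = [[1296, 0, -2430], [2430, 81, -4860], [0, 0, 81]].
The requested entry is 1296.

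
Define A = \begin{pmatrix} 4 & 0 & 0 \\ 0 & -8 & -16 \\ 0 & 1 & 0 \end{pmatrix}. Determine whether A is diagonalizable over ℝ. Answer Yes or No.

Characteristic polynomial: p(t) = t^3 + 4t^2 - 16t - 64 = (t - 4)(t + 4)^2.
t = -4 has algebraic multiplicity 2; rank(A + 4I) = 2, so geometric multiplicity = 1.
Geometric multiplicity < algebraic multiplicity, so A is not diagonalizable.

No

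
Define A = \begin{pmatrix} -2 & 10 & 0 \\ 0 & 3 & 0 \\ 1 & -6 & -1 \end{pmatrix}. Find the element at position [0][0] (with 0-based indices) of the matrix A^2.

4

Characteristic polynomial: r^3 - 7r - 6 = (r - 3)(r + 1)(r + 2), so the eigenvalues are -2, -1, 3.
r=-2: eigenvector (1, 0, -1).
r=3: eigenvector (2, 1, -1).
r=-1: eigenvector (0, 0, 1).
P = [[1, 2, 0], [0, 1, 0], [-1, -1, 1]], D = diag(-2, 3, -1), P⁻¹ = [[1, -2, 0], [0, 1, 0], [1, -1, 1]].
A² = P·diag(4, 9, 1)·P⁻¹ = [[4, 10, 0], [0, 9, 0], [-3, -2, 1]].
The requested entry is 4.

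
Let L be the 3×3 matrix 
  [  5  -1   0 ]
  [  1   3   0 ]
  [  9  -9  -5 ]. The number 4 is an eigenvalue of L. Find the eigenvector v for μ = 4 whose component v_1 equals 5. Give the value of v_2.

L − 4I = [[1, -1, 0], [1, -1, 0], [9, -9, -9]].
Solving (L − 4I)v = 0 gives the eigenspace spanned by (5, 5, 0).
With v_1 = 5, v = (5, 5, 0), so v_2 = 5.

5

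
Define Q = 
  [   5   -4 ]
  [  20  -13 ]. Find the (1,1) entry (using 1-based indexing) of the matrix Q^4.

-2095

Characteristic polynomial: t^2 + 8t + 15 = (t + 3)(t + 5), so the eigenvalues are -5, -3.
t=-5: eigenvector (2, 5).
t=-3: eigenvector (1, 2).
P = [[2, 1], [5, 2]], D = diag(-5, -3), P⁻¹ = [[-2, 1], [5, -2]].
Q⁴ = P·diag(625, 81)·P⁻¹ = [[-2095, 1088], [-5440, 2801]].
The requested entry is -2095.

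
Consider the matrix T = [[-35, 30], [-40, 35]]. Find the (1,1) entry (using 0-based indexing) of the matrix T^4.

625

Characteristic polynomial: r^2 - 25 = (r - 5)(r + 5), so the eigenvalues are -5, 5.
r=-5: eigenvector (1, 1).
r=5: eigenvector (3, 4).
P = [[1, 3], [1, 4]], D = diag(-5, 5), P⁻¹ = [[4, -3], [-1, 1]].
T⁴ = P·diag(625, 625)·P⁻¹ = [[625, 0], [0, 625]].
The requested entry is 625.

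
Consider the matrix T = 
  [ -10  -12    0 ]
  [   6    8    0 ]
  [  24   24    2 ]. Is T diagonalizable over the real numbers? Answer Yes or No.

Characteristic polynomial: p(μ) = μ^3 - 12μ + 16 = (μ - 2)^2(μ + 4).
μ = 2 has algebraic multiplicity 2; rank(T − 2I) = 1, so geometric multiplicity = 2.
Every eigenvalue has geometric = algebraic multiplicity, so T is diagonalizable.

Yes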